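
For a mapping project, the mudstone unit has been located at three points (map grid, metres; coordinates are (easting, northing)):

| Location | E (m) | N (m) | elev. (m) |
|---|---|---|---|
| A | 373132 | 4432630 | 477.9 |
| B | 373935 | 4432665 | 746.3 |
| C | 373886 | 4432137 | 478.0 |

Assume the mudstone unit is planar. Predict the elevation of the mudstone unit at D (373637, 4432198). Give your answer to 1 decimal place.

Let the plane be z = a·E + b·N + c.
B−A: 803a + 35b = 268.4;  C−A: 754a − 493b = 0.1.
Solving gives a = 0.313365888, b = 0.479062635.
Then c = 477.9 − a·373132 − b·4432630 = −2239956.35.
At (373637, 4432198): z = 117085.1 + 2123300.5 − 2239956.35 = 429.2 m.

429.2 m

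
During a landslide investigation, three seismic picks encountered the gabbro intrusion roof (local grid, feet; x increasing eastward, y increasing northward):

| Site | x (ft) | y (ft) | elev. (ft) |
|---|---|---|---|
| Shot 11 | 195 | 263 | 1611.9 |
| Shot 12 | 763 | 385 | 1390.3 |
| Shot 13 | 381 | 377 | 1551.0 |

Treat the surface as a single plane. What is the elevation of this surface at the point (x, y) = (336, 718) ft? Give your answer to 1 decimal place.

Let the plane be z = a·x + b·y + c.
Shot 12−Shot 11: 568a + 122b = −221.6;  Shot 13−Shot 11: 186a + 114b = −60.9.
Solving gives a = −0.42398, b = 0.15755.
Then c = 1611.9 − a·195 − b·263 = 1653.14.
At (336, 718): z = −142.5 + 113.1 + 1653.14 = 1623.8 ft.

1623.8 ft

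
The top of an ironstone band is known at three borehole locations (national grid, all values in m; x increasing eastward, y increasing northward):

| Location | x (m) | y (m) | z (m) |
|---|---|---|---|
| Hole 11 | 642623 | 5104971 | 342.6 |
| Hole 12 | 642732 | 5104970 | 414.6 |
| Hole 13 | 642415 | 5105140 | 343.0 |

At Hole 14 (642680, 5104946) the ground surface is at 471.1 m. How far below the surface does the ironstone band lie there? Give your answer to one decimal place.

Let the plane be z = a·x + b·y + c.
Hole 12−Hole 11: 109a − 1b = 72;  Hole 13−Hole 11: −208a + 169b = 0.4.
Solving gives a = 0.668116181, b = 0.824663702.
Then c = 342.6 − a·642623 − b·5104971 = −4638888.51.
At (642680, 5104946): z_contact = 429384.91 + 4209863.67 − 4638888.51 = 360.07 m.
Depth below ground = 471.1 − 360.07 = 111.0 m.

111.0 m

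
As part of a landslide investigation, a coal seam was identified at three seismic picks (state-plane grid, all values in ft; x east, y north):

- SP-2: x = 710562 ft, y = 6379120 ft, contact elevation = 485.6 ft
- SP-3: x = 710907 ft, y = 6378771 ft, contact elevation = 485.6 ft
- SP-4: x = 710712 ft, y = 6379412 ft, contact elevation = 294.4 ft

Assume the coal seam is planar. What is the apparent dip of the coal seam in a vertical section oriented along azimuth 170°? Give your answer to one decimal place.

Two edge vectors: SP-2→SP-3 = (345, -349, 0), SP-2→SP-4 = (150, 292, -191.2).
Normal n = (SP-2→SP-3) × (SP-2→SP-4) = (66728.8, 65964, 153090).
So ∂z/∂x = −n_x/n_z = −0.43588 and ∂z/∂y = −n_y/n_z = −0.43088.
Unit vector along 170° is (sin 170°, cos 170°) = (0.1736, -0.9848).
Slope in that direction = a·(0.1736) + b·(-0.9848) = 0.34865.
Apparent dip = arctan|0.34865| = 19.2° (true dip is 31.5°, so apparent ≤ true as expected).

19.2°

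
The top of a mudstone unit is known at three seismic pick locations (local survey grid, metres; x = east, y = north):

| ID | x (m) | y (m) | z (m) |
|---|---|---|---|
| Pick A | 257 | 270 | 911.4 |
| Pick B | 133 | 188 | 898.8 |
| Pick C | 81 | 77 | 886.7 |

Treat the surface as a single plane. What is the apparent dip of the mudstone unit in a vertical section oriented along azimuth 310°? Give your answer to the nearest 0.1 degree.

Let the plane be z = a·x + b·y + c.
Pick B−Pick A: −124a − 82b = −12.6;  Pick C−Pick A: −176a − 193b = −24.7.
Solving gives a = 0.04278, b = 0.08897.
Unit vector along 310° is (sin 310°, cos 310°) = (-0.7660, 0.6428).
Slope in that direction = a·(-0.7660) + b·(0.6428) = 0.02442.
Apparent dip = arctan|0.02442| = 1.4° (true dip is 5.6°, so apparent ≤ true as expected).

1.4°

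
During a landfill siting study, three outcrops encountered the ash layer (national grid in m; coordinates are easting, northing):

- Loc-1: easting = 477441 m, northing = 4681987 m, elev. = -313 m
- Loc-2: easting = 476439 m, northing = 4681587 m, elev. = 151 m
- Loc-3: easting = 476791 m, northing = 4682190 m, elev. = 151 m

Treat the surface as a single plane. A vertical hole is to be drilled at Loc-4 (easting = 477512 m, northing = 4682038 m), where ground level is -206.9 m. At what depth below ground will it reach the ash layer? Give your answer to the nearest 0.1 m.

131.0 m

Let the plane be z = a·easting + b·northing + c.
Loc-2−Loc-1: −1002a − 400b = 464;  Loc-3−Loc-1: −650a + 203b = 464.
Solving gives a = −0.603772933, b = 0.352451198.
Then c = -313 − a·477441 − b·4681987 = −1362218.98.
At (477512, 4682038): z_contact = −288308.82 + 1650189.90 − 1362218.98 = -337.89 m.
Depth below ground = -206.9 − (-337.89) = 131.0 m.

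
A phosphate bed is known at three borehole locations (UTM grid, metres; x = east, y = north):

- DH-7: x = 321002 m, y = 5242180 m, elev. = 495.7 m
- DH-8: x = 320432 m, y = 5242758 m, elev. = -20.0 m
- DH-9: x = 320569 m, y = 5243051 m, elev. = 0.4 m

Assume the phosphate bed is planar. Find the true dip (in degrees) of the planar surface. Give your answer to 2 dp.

35.14°

Let the plane be z = a·x + b·y + c.
DH-8−DH-7: −570a + 578b = −515.7;  DH-9−DH-7: −433a + 871b = −495.3.
Solving gives a = 0.66163, b = −0.23974.
Gradient magnitude |∇z| = √(a² + b²) = √(0.43776 + 0.05748) = 0.70373.
True dip = arctan(0.70373) = 35.14°, dipping toward WNW (azimuth ≈ 290°).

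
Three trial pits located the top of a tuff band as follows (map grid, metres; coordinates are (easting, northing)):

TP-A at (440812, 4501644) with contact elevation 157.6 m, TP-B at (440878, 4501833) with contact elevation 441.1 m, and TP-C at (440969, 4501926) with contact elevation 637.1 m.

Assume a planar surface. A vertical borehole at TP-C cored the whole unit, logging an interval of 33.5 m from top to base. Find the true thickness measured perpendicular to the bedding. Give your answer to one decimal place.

Two edge vectors: TP-A→TP-B = (66, 189, 283.5), TP-A→TP-C = (157, 282, 479.5).
Normal n = (TP-A→TP-B) × (TP-A→TP-C) = (10678.5, 12862.5, -11061).
So ∂z/∂E = −n_x/n_z = 0.96542 and ∂z/∂N = −n_y/n_z = 1.16287.
|∇z| = √(a²+b²) = 1.51139, so dip δ = arctan(1.51139) = 56.51°.
True thickness = vertical thickness × cos δ = 33.5 × cos 56.51° = 18.5 m.

18.5 m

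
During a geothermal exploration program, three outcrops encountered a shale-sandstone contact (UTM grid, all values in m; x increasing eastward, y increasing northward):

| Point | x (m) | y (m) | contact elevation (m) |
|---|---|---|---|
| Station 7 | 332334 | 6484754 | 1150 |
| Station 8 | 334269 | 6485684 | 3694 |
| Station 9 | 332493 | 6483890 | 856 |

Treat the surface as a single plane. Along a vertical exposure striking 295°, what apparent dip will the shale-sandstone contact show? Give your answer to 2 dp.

36.22°

Let the plane be z = a·x + b·y + c.
Station 8−Station 7: 1935a + 930b = 2544;  Station 9−Station 7: 159a − 864b = −294.
Solving gives a = 1.05764, b = 0.53491.
Unit vector along 295° is (sin 295°, cos 295°) = (-0.9063, 0.4226).
Slope in that direction = a·(-0.9063) + b·(0.4226) = −0.73248.
Apparent dip = arctan|0.73248| = 36.22° (true dip is 49.8°, so apparent ≤ true as expected).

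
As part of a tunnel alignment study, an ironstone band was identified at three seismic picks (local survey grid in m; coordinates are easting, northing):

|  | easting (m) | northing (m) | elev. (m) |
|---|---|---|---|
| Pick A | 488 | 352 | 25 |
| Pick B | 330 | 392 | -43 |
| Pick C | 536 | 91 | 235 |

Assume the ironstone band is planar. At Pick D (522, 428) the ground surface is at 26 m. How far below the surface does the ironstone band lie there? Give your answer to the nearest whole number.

Let the plane be z = a·easting + b·northing + c.
Pick B−Pick A: −158a + 40b = −68;  Pick C−Pick A: 48a − 261b = 210.
Solving gives a = 0.23775, b = −0.76087.
Then c = 25 − a·488 − b·352 = 176.80.
At (522, 428): z_contact = 124.1 − 325.7 + 176.80 = -24.7 m.
Depth below ground = 26 − (-24.7) = 51 m.

51 m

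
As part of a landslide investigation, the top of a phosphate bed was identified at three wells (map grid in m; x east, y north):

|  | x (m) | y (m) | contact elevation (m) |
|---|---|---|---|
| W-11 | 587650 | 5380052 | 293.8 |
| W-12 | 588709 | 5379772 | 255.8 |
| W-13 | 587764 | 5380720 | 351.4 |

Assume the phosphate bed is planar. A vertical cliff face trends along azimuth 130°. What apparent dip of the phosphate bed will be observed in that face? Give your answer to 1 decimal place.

3.8°

Two edge vectors: W-11→W-12 = (1059, -280, -38), W-11→W-13 = (114, 668, 57.6).
Normal n = (W-11→W-12) × (W-11→W-13) = (9256, -65330.4, 739332).
So ∂z/∂x = −n_x/n_z = −0.01252 and ∂z/∂y = −n_y/n_z = 0.08836.
Unit vector along 130° is (sin 130°, cos 130°) = (0.7660, -0.6428).
Slope in that direction = a·(0.7660) + b·(-0.6428) = −0.06639.
Apparent dip = arctan|0.06639| = 3.8° (true dip is 5.1°, so apparent ≤ true as expected).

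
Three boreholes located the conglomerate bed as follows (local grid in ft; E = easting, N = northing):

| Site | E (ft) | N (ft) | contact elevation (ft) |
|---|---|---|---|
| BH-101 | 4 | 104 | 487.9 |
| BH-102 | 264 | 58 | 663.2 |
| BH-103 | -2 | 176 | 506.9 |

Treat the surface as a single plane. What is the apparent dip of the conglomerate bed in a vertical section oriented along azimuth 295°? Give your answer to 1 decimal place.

27.7°

Two edge vectors: BH-101→BH-102 = (260, -46, 175.3), BH-101→BH-103 = (-6, 72, 19).
Normal n = (BH-101→BH-102) × (BH-101→BH-103) = (-13495.6, -5991.8, 18444).
So ∂z/∂E = −n_x/n_z = 0.73171 and ∂z/∂N = −n_y/n_z = 0.32486.
Unit vector along 295° is (sin 295°, cos 295°) = (-0.9063, 0.4226).
Slope in that direction = a·(-0.9063) + b·(0.4226) = −0.52586.
Apparent dip = arctan|0.52586| = 27.7° (true dip is 38.7°, so apparent ≤ true as expected).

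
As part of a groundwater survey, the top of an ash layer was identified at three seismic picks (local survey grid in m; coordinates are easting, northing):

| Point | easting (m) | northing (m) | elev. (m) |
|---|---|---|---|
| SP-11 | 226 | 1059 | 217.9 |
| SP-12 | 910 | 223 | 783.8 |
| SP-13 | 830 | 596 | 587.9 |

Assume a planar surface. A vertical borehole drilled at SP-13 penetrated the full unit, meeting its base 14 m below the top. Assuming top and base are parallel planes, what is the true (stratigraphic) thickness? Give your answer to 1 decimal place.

12.3 m

Two edge vectors: SP-11→SP-12 = (684, -836, 565.9), SP-11→SP-13 = (604, -463, 370).
Normal n = (SP-11→SP-12) × (SP-11→SP-13) = (-47308.3, 88723.6, 188252).
So ∂z/∂easting = −n_x/n_z = 0.25130 and ∂z/∂northing = −n_y/n_z = −0.47130.
|∇z| = √(a²+b²) = 0.53412, so dip δ = arctan(0.53412) = 28.11°.
True thickness = vertical thickness × cos δ = 14 × cos 28.11° = 12.3 m.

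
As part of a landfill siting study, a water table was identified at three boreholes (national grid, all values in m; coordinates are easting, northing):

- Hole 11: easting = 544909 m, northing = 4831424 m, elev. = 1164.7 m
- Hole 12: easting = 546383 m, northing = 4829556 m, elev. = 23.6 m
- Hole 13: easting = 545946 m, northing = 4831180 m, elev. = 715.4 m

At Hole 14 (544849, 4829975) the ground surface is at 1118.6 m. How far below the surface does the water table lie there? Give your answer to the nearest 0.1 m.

411.2 m

Two edge vectors: Hole 11→Hole 12 = (1474, -1868, -1141.1), Hole 11→Hole 13 = (1037, -244, -449.3).
Normal n = (Hole 11→Hole 12) × (Hole 11→Hole 13) = (560864, -521052.5, 1577460).
So ∂z/∂easting = −n_x/n_z = −0.355548794 and ∂z/∂northing = −n_y/n_z = 0.330311070.
Intercept c from Hole 11: 1164.7 + 193741.74 − 1595872.83 = −1400966.39.
At (544849, 4829975): z_contact = −193720.40 + 1595394.21 − 1400966.39 = 707.41 m.
Depth below ground = 1118.6 − 707.41 = 411.2 m.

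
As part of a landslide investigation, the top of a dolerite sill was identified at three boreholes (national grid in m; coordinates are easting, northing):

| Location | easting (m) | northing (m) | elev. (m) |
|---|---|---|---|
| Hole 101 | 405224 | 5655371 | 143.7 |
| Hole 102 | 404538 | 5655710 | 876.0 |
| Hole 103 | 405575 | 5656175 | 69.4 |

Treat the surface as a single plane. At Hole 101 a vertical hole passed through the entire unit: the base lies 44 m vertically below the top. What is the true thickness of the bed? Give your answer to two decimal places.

31.65 m

Two edge vectors: Hole 101→Hole 102 = (-686, 339, 732.3), Hole 101→Hole 103 = (351, 804, -74.3).
Normal n = (Hole 101→Hole 102) × (Hole 101→Hole 103) = (-613956.9, 206067.5, -670533).
So ∂z/∂easting = −n_x/n_z = −0.91563 and ∂z/∂northing = −n_y/n_z = 0.30732.
|∇z| = √(a²+b²) = 0.96582, so dip δ = arctan(0.96582) = 44.00°.
True thickness = vertical thickness × cos δ = 44 × cos 44.00° = 31.65 m.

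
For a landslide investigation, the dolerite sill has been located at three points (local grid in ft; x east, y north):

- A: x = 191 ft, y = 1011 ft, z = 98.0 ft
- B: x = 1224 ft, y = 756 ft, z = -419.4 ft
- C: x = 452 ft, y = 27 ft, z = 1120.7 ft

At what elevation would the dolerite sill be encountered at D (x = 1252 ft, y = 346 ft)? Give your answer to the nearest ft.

Let the plane be z = a·x + b·y + c.
B−A: 1033a − 255b = −517.4;  C−A: 261a − 984b = 1022.7.
Solving gives a = −0.81050, b = −1.25431.
Then c = 98 − a·191 − b·1011 = 1520.91.
At (1252, 346): z = −1014.7 − 434.0 + 1520.91 = 72.2 ft.

72 ft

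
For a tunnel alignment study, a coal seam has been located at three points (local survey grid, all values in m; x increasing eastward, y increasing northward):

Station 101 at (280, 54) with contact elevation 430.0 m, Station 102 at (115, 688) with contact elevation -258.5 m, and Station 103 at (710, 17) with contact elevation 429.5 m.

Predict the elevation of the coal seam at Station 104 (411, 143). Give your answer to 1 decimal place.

318.4 m

Two edge vectors: Station 101→Station 102 = (-165, 634, -688.5), Station 101→Station 103 = (430, -37, -0.5).
Normal n = (Station 101→Station 102) × (Station 101→Station 103) = (-25791.5, -296137.5, -266515).
So ∂z/∂x = −n_x/n_z = −0.09677 and ∂z/∂y = −n_y/n_z = −1.11115.
Intercept c from Station 101: 430 + 27.10 + 60.00 = 517.10.
At (411, 143): z = −39.8 − 158.9 + 517.10 = 318.4 m.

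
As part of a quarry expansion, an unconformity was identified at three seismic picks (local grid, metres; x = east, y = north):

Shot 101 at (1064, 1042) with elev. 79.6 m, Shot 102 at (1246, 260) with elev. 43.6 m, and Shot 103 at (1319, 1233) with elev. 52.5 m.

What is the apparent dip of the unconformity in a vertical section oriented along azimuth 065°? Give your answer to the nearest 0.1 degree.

Let the plane be z = a·x + b·y + c.
Shot 102−Shot 101: 182a − 782b = −36;  Shot 103−Shot 101: 255a + 191b = −27.1.
Solving gives a = −0.11986, b = 0.01814.
Unit vector along 065° is (sin 65°, cos 65°) = (0.9063, 0.4226).
Slope in that direction = a·(0.9063) + b·(0.4226) = −0.10097.
Apparent dip = arctan|0.10097| = 5.8° (true dip is 6.9°, so apparent ≤ true as expected).

5.8°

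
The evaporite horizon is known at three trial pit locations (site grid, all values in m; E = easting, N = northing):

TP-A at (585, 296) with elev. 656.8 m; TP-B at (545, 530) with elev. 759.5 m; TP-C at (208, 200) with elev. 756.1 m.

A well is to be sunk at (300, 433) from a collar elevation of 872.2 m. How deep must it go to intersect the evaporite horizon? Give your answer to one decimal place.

61.2 m

Let the plane be z = a·E + b·N + c.
TP-B−TP-A: −40a + 234b = 102.7;  TP-C−TP-A: −377a − 96b = 99.3.
Solving gives a = −0.35951, b = 0.37743.
Then c = 656.8 − a·585 − b·296 = 755.39.
At (300, 433): z_contact = −107.85 + 163.43 + 755.39 = 810.97 m.
Depth below ground = 872.2 − 810.97 = 61.2 m.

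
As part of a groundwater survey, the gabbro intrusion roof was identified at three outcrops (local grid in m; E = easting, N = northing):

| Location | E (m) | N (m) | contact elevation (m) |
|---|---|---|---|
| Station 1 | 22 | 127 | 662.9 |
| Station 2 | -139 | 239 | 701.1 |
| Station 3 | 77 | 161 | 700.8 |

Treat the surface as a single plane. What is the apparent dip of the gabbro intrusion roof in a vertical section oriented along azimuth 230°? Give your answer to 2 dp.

32.91°

Let the plane be z = a·E + b·N + c.
Station 2−Station 1: −161a + 112b = 38.2;  Station 3−Station 1: 55a + 34b = 37.9.
Solving gives a = 0.25322, b = 0.70508.
Unit vector along 230° is (sin 230°, cos 230°) = (-0.7660, -0.6428).
Slope in that direction = a·(-0.7660) + b·(-0.6428) = −0.64720.
Apparent dip = arctan|0.64720| = 32.91° (true dip is 36.8°, so apparent ≤ true as expected).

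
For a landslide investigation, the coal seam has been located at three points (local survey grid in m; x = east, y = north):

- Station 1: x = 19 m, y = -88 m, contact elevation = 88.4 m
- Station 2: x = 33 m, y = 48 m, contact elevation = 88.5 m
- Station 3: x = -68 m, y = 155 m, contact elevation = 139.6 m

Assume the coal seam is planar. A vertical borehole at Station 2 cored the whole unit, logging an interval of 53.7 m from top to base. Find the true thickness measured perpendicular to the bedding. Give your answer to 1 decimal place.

48.8 m

Two edge vectors: Station 1→Station 2 = (14, 136, 0.1), Station 1→Station 3 = (-87, 243, 51.2).
Normal n = (Station 1→Station 2) × (Station 1→Station 3) = (6938.9, -725.5, 15234).
So ∂z/∂x = −n_x/n_z = −0.45549 and ∂z/∂y = −n_y/n_z = 0.04762.
|∇z| = √(a²+b²) = 0.45797, so dip δ = arctan(0.45797) = 24.61°.
True thickness = vertical thickness × cos δ = 53.7 × cos 24.61° = 48.8 m.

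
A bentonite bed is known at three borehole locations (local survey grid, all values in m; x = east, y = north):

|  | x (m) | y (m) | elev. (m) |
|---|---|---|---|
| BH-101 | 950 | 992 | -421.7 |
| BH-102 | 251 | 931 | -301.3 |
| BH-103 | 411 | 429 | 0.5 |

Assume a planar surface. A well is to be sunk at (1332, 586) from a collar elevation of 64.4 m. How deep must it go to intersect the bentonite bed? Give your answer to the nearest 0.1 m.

Let the plane be z = a·x + b·y + c.
BH-102−BH-101: −699a − 61b = 120.4;  BH-103−BH-101: −539a − 563b = 422.2.
Solving gives a = −0.116540, b = −0.638339.
Then c = -421.7 − a·950 − b·992 = 322.25.
At (1332, 586): z_contact = −155.23 − 374.07 + 322.25 = -207.05 m.
Depth below ground = 64.4 − (-207.05) = 271.5 m.

271.5 m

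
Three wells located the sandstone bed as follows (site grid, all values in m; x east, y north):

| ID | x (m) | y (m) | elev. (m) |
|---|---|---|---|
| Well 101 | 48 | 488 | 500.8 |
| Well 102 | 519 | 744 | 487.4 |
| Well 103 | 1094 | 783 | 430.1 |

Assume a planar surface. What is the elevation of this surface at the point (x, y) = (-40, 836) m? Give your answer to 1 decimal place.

562.6 m

Two edge vectors: Well 101→Well 102 = (471, 256, -13.4), Well 101→Well 103 = (1046, 295, -70.7).
Normal n = (Well 101→Well 102) × (Well 101→Well 103) = (-14146.2, 19283.3, -128831).
So ∂z/∂x = −n_x/n_z = −0.109804 and ∂z/∂y = −n_y/n_z = 0.149679.
Intercept c from Well 101: 500.8 + 5.27 − 73.04 = 433.03.
At (-40, 836): z = 4.4 + 125.1 + 433.03 = 562.6 m.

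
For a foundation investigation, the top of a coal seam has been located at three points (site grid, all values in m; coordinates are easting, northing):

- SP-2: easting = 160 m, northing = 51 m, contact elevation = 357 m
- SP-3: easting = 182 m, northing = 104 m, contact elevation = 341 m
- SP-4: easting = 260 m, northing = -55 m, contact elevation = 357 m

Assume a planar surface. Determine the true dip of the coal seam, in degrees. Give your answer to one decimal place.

Two edge vectors: SP-2→SP-3 = (22, 53, -16), SP-2→SP-4 = (100, -106, 0).
Normal n = (SP-2→SP-3) × (SP-2→SP-4) = (-1696, -1600, -7632).
So ∂z/∂easting = −n_x/n_z = −0.22222 and ∂z/∂northing = −n_y/n_z = −0.20964.
Gradient magnitude |∇z| = √(a² + b²) = √(0.04938 + 0.04395) = 0.30550.
True dip = arctan(0.30550) = 17.0°, dipping toward NE (azimuth ≈ 047°).

17.0°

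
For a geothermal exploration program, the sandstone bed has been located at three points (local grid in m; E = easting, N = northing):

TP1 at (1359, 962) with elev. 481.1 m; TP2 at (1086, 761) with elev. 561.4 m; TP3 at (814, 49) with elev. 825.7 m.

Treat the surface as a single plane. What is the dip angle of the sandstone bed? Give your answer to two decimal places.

Two edge vectors: TP1→TP2 = (-273, -201, 80.3), TP1→TP3 = (-545, -913, 344.6).
Normal n = (TP1→TP2) × (TP1→TP3) = (4049.3, 50312.3, 139704).
So ∂z/∂E = −n_x/n_z = −0.02898 and ∂z/∂N = −n_y/n_z = −0.36013.
Gradient magnitude |∇z| = √(a² + b²) = √(0.00084 + 0.12970) = 0.36130.
True dip = arctan(0.36130) = 19.86°, dipping toward N (azimuth ≈ 005°).

19.86°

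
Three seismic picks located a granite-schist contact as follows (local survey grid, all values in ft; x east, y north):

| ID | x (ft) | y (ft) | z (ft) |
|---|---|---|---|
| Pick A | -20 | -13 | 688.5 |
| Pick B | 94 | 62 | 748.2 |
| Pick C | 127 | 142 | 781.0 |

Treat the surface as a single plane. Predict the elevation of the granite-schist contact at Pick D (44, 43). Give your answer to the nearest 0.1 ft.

725.7 ft

Two edge vectors: Pick A→Pick B = (114, 75, 59.7), Pick A→Pick C = (147, 155, 92.5).
Normal n = (Pick A→Pick B) × (Pick A→Pick C) = (-2316, -1769.1, 6645).
So ∂z/∂x = −n_x/n_z = 0.34853 and ∂z/∂y = −n_y/n_z = 0.26623.
Intercept c from Pick A: 688.5 + 6.97 + 3.46 = 698.93.
At (44, 43): z = 15.3 + 11.4 + 698.93 = 725.7 ft.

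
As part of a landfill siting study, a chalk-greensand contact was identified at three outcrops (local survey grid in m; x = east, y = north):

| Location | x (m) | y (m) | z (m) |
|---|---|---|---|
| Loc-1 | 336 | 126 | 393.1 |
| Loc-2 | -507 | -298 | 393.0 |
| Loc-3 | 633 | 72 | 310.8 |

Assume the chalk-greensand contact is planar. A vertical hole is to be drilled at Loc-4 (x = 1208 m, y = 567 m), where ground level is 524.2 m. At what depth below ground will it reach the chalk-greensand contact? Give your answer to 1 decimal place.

Let the plane be z = a·x + b·y + c.
Loc-2−Loc-1: −843a − 424b = −0.1;  Loc-3−Loc-1: 297a − 54b = −82.3.
Solving gives a = −0.203498, b = 0.404833.
Then c = 393.1 − a·336 − b·126 = 410.47.
At (1208, 567): z_contact = −245.83 + 229.54 + 410.47 = 394.18 m.
Depth below ground = 524.2 − 394.18 = 130.0 m.

130.0 m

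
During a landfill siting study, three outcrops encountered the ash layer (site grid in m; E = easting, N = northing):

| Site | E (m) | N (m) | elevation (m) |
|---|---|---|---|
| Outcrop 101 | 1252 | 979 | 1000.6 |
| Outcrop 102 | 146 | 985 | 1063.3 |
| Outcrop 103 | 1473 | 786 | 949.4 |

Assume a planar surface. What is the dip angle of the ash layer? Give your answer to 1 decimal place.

11.8°

Let the plane be z = a·E + b·N + c.
Outcrop 102−Outcrop 101: −1106a + 6b = 62.7;  Outcrop 103−Outcrop 101: 221a − 193b = −51.2.
Solving gives a = −0.05560, b = 0.20162.
Gradient magnitude |∇z| = √(a² + b²) = √(0.00309 + 0.04065) = 0.20915.
True dip = arctan(0.20915) = 11.8°, dipping toward SSE (azimuth ≈ 165°).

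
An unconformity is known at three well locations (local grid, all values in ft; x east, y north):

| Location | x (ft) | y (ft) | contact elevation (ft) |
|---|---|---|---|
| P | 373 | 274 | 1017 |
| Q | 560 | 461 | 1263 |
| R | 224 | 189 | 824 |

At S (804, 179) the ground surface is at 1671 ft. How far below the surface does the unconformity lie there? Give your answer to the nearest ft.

112 ft

Let the plane be z = a·x + b·y + c.
Q−P: 187a + 187b = 246;  R−P: −149a − 85b = −193.
Solving gives a = 1.26847, b = 0.04704.
Then c = 1017 − a·373 − b·274 = 530.97.
At (804, 179): z_contact = 1019.8 + 8.4 + 530.97 = 1559.2 ft.
Depth below ground = 1671 − 1559.2 = 112 ft.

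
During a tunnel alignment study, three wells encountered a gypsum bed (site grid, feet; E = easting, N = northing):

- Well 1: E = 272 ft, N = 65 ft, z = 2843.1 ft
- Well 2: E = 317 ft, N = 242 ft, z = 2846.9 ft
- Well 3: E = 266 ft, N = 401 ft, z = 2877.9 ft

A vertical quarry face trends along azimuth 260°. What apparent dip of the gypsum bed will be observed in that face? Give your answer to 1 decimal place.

15.6°

Two edge vectors: Well 1→Well 2 = (45, 177, 3.8), Well 1→Well 3 = (-6, 336, 34.8).
Normal n = (Well 1→Well 2) × (Well 1→Well 3) = (4882.8, -1588.8, 16182).
So ∂z/∂E = −n_x/n_z = −0.30174 and ∂z/∂N = −n_y/n_z = 0.09818.
Unit vector along 260° is (sin 260°, cos 260°) = (-0.9848, -0.1736).
Slope in that direction = a·(-0.9848) + b·(-0.1736) = 0.28011.
Apparent dip = arctan|0.28011| = 15.6° (true dip is 17.6°, so apparent ≤ true as expected).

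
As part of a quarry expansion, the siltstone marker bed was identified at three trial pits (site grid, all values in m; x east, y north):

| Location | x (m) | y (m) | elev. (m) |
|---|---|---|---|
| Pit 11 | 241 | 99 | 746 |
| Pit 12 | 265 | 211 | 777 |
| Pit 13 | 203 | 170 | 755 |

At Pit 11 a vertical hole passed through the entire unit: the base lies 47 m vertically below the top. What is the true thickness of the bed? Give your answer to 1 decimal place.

44.9 m

Let the plane be z = a·x + b·y + c.
Pit 12−Pit 11: 24a + 112b = 31;  Pit 13−Pit 11: −38a + 71b = 9.
Solving gives a = 0.20017, b = 0.23389.
|∇z| = √(a²+b²) = 0.30785, so dip δ = arctan(0.30785) = 17.11°.
True thickness = vertical thickness × cos δ = 47 × cos 17.11° = 44.9 m.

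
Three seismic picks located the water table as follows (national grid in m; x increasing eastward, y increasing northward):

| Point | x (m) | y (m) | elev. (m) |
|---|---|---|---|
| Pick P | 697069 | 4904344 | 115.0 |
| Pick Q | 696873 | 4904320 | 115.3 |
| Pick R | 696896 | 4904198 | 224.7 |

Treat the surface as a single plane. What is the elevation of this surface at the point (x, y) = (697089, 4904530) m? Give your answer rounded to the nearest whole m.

-46 m

Let the plane be z = a·x + b·y + c.
Pick Q−Pick P: −196a − 24b = 0.3;  Pick R−Pick P: −173a − 146b = 109.7.
Solving gives a = 0.10582897, b = −0.87676995.
Then c = 115 − a·697069 − b·4904344 = 4226326.34.
At (697089, 4904530): z = 73772.2 − 4300144.5 + 4226326.34 = -46.0 m.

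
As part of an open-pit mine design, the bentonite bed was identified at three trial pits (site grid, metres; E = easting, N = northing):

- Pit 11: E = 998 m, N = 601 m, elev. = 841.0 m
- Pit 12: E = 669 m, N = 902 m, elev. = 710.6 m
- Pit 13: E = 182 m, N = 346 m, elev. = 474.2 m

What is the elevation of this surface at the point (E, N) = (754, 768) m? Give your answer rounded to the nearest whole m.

742 m

Let the plane be z = a·E + b·N + c.
Pit 12−Pit 11: −329a + 301b = −130.4;  Pit 13−Pit 11: −816a − 255b = −366.8.
Solving gives a = 0.43598, b = 0.04331.
Then c = 841 − a·998 − b·601 = 379.87.
At (754, 768): z = 328.7 + 33.3 + 379.87 = 741.9 m.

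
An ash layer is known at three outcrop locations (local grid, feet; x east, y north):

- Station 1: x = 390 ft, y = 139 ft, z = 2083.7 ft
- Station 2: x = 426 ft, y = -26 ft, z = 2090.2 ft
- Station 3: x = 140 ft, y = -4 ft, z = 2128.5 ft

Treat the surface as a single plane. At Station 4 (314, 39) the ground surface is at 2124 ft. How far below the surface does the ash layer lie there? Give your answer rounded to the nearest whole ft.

23 ft

Let the plane be z = a·x + b·y + c.
Station 2−Station 1: 36a − 165b = 6.5;  Station 3−Station 1: −250a − 143b = 44.8.
Solving gives a = −0.13928, b = −0.06978.
Then c = 2083.7 − a·390 − b·139 = 2147.72.
At (314, 39): z_contact = −43.7 − 2.7 + 2147.72 = 2101.3 ft.
Depth below ground = 2124 − 2101.3 = 23 ft.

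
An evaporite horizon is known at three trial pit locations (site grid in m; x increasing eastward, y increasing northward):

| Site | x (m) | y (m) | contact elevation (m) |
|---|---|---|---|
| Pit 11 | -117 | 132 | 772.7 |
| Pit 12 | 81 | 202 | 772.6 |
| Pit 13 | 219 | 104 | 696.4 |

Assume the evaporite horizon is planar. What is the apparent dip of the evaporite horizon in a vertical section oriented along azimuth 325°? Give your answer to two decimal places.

27.94°

Two edge vectors: Pit 11→Pit 12 = (198, 70, -0.1), Pit 11→Pit 13 = (336, -28, -76.3).
Normal n = (Pit 11→Pit 12) × (Pit 11→Pit 13) = (-5343.8, 15073.8, -29064).
So ∂z/∂x = −n_x/n_z = −0.18386 and ∂z/∂y = −n_y/n_z = 0.51864.
Unit vector along 325° is (sin 325°, cos 325°) = (-0.5736, 0.8192).
Slope in that direction = a·(-0.5736) + b·(0.8192) = 0.53031.
Apparent dip = arctan|0.53031| = 27.94° (true dip is 28.8°, so apparent ≤ true as expected).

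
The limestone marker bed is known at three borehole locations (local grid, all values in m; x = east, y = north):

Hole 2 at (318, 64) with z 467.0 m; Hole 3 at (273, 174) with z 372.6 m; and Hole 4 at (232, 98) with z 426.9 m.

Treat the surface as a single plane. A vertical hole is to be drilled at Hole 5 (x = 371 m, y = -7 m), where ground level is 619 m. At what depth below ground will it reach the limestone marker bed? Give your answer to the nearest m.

87 m

Two edge vectors: Hole 2→Hole 3 = (-45, 110, -94.4), Hole 2→Hole 4 = (-86, 34, -40.1).
Normal n = (Hole 2→Hole 3) × (Hole 2→Hole 4) = (-1201.4, 6313.9, 7930).
So ∂z/∂x = −n_x/n_z = 0.15150 and ∂z/∂y = −n_y/n_z = −0.79620.
Intercept c from Hole 2: 467 − 48.18 + 50.96 = 469.78.
At (371, -7): z_contact = 56.2 + 5.6 + 469.78 = 531.6 m.
Depth below ground = 619 − 531.6 = 87 m.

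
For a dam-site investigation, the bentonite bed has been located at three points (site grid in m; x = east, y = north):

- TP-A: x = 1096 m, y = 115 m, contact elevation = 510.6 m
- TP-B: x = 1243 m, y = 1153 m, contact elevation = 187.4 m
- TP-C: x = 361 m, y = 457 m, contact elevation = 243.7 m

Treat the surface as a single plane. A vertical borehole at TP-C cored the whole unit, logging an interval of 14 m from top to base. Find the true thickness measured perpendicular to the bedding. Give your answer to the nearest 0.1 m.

13.0 m

Let the plane be z = a·x + b·y + c.
TP-B−TP-A: 147a + 1038b = −323.2;  TP-C−TP-A: −735a + 342b = −266.9.
Solving gives a = 0.20476, b = −0.34037.
|∇z| = √(a²+b²) = 0.39721, so dip δ = arctan(0.39721) = 21.66°.
True thickness = vertical thickness × cos δ = 14 × cos 21.66° = 13.0 m.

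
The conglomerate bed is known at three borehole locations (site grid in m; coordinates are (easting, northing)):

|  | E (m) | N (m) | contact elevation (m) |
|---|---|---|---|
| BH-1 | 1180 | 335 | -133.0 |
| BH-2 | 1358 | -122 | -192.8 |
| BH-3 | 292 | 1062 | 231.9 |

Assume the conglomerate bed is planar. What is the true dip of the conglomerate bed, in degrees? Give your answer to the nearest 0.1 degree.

24.1°

Let the plane be z = a·E + b·N + c.
BH-2−BH-1: 178a − 457b = −59.8;  BH-3−BH-1: −888a + 727b = 364.9.
Solving gives a = −0.44602, b = −0.04287.
Gradient magnitude |∇z| = √(a² + b²) = √(0.19893 + 0.00184) = 0.44808.
True dip = arctan(0.44808) = 24.1°, dipping toward E (azimuth ≈ 085°).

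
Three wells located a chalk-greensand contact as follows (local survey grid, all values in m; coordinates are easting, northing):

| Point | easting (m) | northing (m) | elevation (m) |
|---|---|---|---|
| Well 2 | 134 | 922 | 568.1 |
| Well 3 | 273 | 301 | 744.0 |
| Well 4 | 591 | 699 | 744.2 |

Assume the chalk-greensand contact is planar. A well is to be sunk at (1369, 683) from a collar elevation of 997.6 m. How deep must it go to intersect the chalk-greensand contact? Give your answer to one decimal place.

34.0 m

Two edge vectors: Well 2→Well 3 = (139, -621, 175.9), Well 2→Well 4 = (457, -223, 176.1).
Normal n = (Well 2→Well 3) × (Well 2→Well 4) = (-70132.4, 55908.4, 252800).
So ∂z/∂easting = −n_x/n_z = 0.277422 and ∂z/∂northing = −n_y/n_z = −0.221157.
Intercept c from Well 2: 568.1 − 37.17 + 203.91 = 734.83.
At (1369, 683): z_contact = 379.79 − 151.05 + 734.83 = 963.57 m.
Depth below ground = 997.6 − 963.57 = 34.0 m.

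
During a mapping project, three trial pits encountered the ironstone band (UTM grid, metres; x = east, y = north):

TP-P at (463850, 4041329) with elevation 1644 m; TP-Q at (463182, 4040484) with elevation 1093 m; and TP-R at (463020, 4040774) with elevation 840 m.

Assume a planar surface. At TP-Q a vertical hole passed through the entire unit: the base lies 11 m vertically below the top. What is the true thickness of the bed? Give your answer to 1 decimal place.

Let the plane be z = a·x + b·y + c.
TP-Q−TP-P: −668a − 845b = −551;  TP-R−TP-P: −830a − 555b = −804.
Solving gives a = 1.12996, b = −0.24120.
|∇z| = √(a²+b²) = 1.15541, so dip δ = arctan(1.15541) = 49.12°.
True thickness = vertical thickness × cos δ = 11 × cos 49.12° = 7.2 m.

7.2 m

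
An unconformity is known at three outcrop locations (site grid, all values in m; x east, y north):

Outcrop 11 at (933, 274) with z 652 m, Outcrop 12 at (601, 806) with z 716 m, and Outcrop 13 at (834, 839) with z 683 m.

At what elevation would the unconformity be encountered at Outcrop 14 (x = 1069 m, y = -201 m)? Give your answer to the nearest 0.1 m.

618.2 m

Let the plane be z = a·x + b·y + c.
Outcrop 12−Outcrop 11: −332a + 532b = 64;  Outcrop 13−Outcrop 11: −99a + 565b = 31.
Solving gives a = −0.145784, b = 0.029323.
Then c = 652 − a·933 − b·274 = 779.98.
At (1069, -201): z = −155.8 − 5.9 + 779.98 = 618.2 m.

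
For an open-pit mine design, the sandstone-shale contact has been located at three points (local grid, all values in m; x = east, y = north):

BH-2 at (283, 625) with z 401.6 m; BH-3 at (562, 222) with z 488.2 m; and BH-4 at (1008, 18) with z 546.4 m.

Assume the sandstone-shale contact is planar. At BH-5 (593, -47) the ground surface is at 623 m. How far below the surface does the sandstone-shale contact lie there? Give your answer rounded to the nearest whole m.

84 m

Let the plane be z = a·x + b·y + c.
BH-3−BH-2: 279a − 403b = 86.6;  BH-4−BH-2: 725a − 607b = 144.8.
Solving gives a = 0.04713, b = −0.18226.
Then c = 401.6 − a·283 − b·625 = 502.18.
At (593, -47): z_contact = 27.9 + 8.6 + 502.18 = 538.7 m.
Depth below ground = 623 − 538.7 = 84 m.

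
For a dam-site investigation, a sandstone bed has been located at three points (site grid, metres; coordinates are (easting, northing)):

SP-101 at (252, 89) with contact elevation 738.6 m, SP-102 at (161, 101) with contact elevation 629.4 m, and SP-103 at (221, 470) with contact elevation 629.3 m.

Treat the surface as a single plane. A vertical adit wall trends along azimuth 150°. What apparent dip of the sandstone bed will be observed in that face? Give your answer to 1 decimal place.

Two edge vectors: SP-101→SP-102 = (-91, 12, -109.2), SP-101→SP-103 = (-31, 381, -109.3).
Normal n = (SP-101→SP-102) × (SP-101→SP-103) = (40293.6, -6561.1, -34299).
So ∂z/∂E = −n_x/n_z = 1.17477 and ∂z/∂N = −n_y/n_z = −0.19129.
Unit vector along 150° is (sin 150°, cos 150°) = (0.5000, -0.8660).
Slope in that direction = a·(0.5000) + b·(-0.8660) = 0.75305.
Apparent dip = arctan|0.75305| = 37.0° (true dip is 50.0°, so apparent ≤ true as expected).

37.0°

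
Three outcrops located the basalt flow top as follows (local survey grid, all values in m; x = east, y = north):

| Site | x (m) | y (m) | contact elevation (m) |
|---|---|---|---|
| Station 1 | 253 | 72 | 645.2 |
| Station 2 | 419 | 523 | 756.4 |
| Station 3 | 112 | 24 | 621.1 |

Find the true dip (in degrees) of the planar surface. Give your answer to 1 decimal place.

Let the plane be z = a·x + b·y + c.
Station 2−Station 1: 166a + 451b = 111.2;  Station 3−Station 1: −141a − 48b = −24.1.
Solving gives a = 0.09945, b = 0.20996.
Gradient magnitude |∇z| = √(a² + b²) = √(0.00989 + 0.04408) = 0.23232.
True dip = arctan(0.23232) = 13.1°, dipping toward SSW (azimuth ≈ 205°).

13.1°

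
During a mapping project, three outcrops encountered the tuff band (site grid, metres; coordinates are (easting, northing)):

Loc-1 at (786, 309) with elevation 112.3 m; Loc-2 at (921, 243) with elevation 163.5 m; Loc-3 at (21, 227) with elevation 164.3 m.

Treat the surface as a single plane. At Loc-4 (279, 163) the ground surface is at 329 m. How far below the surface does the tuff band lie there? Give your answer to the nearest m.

Let the plane be z = a·E + b·N + c.
Loc-2−Loc-1: 135a − 66b = 51.2;  Loc-3−Loc-1: −765a − 82b = 52.
Solving gives a = 0.01245, b = −0.75029.
Then c = 112.3 − a·786 − b·309 = 334.35.
At (279, 163): z_contact = 3.5 − 122.3 + 334.35 = 215.5 m.
Depth below ground = 329 − 215.5 = 113 m.

113 m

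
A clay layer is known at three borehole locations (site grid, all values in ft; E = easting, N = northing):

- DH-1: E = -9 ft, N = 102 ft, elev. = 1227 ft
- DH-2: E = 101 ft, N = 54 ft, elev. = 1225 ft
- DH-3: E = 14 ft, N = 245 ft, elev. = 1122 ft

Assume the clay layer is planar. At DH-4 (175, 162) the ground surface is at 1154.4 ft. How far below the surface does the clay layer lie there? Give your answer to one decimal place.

Two edge vectors: DH-1→DH-2 = (110, -48, -2), DH-1→DH-3 = (23, 143, -105).
Normal n = (DH-1→DH-2) × (DH-1→DH-3) = (5326, 11504, 16834).
So ∂z/∂E = −n_x/n_z = −0.31638 and ∂z/∂N = −n_y/n_z = −0.68338.
Intercept c from DH-1: 1227 − 2.85 + 69.70 = 1293.86.
At (175, 162): z_contact = −55.37 − 110.71 + 1293.86 = 1127.78 ft.
Depth below ground = 1154.4 − 1127.78 = 26.6 ft.

26.6 ft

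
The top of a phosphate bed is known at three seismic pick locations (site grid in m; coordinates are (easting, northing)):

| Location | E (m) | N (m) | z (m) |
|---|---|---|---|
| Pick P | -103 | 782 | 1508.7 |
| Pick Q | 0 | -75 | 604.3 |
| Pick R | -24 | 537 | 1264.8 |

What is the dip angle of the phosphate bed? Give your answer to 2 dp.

Two edge vectors: Pick P→Pick Q = (103, -857, -904.4), Pick P→Pick R = (79, -245, -243.9).
Normal n = (Pick P→Pick Q) × (Pick P→Pick R) = (-12555.7, -46325.9, 42468).
So ∂z/∂E = −n_x/n_z = 0.29565 and ∂z/∂N = −n_y/n_z = 1.09084.
Gradient magnitude |∇z| = √(a² + b²) = √(0.08741 + 1.18994) = 1.13020.
True dip = arctan(1.13020) = 48.50°, dipping toward SSW (azimuth ≈ 195°).

48.50°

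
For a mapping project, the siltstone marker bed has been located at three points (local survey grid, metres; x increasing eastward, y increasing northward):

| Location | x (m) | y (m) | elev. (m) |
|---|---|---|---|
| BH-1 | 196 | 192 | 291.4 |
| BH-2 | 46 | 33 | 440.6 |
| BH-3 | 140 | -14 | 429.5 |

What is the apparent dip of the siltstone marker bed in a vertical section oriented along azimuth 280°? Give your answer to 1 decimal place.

Let the plane be z = a·x + b·y + c.
BH-2−BH-1: −150a − 159b = 149.2;  BH-3−BH-1: −56a − 206b = 138.1.
Solving gives a = −0.39904, b = −0.56191.
Unit vector along 280° is (sin 280°, cos 280°) = (-0.9848, 0.1736).
Slope in that direction = a·(-0.9848) + b·(0.1736) = 0.29540.
Apparent dip = arctan|0.29540| = 16.5° (true dip is 34.6°, so apparent ≤ true as expected).

16.5°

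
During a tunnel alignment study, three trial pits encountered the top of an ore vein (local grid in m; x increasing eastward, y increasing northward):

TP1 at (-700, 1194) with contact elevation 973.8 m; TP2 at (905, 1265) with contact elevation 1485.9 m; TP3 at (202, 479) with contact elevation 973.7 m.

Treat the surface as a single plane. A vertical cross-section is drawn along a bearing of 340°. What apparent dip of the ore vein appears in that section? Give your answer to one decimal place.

Two edge vectors: TP1→TP2 = (1605, 71, 512.1), TP1→TP3 = (902, -715, -0.1).
Normal n = (TP1→TP2) × (TP1→TP3) = (366144.4, 462074.7, -1211617).
So ∂z/∂x = −n_x/n_z = 0.30219 and ∂z/∂y = −n_y/n_z = 0.38137.
Unit vector along 340° is (sin 340°, cos 340°) = (-0.3420, 0.9397).
Slope in that direction = a·(-0.3420) + b·(0.9397) = 0.25501.
Apparent dip = arctan|0.25501| = 14.3° (true dip is 25.9°, so apparent ≤ true as expected).

14.3°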